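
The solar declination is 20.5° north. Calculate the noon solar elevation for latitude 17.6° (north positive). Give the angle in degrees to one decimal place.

At local solar noon the hour angle is zero, so the elevation is 90° − |φ − δ| = 90° − |17.6° − (20.5°)| = 90° − 2.9° = 87.1°.

87.1°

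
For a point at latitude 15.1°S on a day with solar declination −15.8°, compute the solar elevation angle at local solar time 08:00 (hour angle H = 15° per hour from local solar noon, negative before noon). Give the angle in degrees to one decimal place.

Hour angle H = 15° × (8 − 12) = -60.00°.
cos θ_z = sin φ sin δ + cos φ cos δ cos H = (-0.2605)(-0.2723) + (0.9655)(0.9622)(0.5000) = 0.5354.
θ_z = arccos(0.5354) = 57.63°, so the elevation is 90° − 57.63° = 32.37°.

32.4°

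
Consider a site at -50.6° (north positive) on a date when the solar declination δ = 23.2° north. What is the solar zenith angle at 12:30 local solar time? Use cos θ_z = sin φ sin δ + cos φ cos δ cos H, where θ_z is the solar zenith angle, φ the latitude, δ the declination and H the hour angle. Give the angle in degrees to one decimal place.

Hour angle H = 15° × (12.5 − 12) = 7.50°.
cos θ_z = sin φ sin δ + cos φ cos δ cos H = (-0.7727)(0.3939) + (0.6347)(0.9191)(0.9914) = 0.2740.
θ_z = arccos(0.2740) = 74.10°.

74.1°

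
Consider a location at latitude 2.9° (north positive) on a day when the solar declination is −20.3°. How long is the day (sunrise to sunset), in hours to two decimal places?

The sunset hour angle satisfies cos H_s = −tan φ tan δ = 0.0187, giving H_s = 88.93°.
Day length = 2 H_s / 15° h⁻¹ = 177.86° / 15 = 11.857 h.

11.86 hours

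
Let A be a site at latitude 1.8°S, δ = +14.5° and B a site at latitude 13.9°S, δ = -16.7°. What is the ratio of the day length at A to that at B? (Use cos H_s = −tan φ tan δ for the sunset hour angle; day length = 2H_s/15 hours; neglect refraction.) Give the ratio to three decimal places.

A: H_s = arccos(−tan -1.8° · tan 14.5°) = 89.53°, so 2H_s/15 = 11.9373 h.
B: H_s = arccos(−tan -13.9° · tan -16.7°) = 94.26°, so 2H_s/15 = 12.5680 h.
Ratio A/B = 11.9373 / 12.5680 = 0.9498.

0.950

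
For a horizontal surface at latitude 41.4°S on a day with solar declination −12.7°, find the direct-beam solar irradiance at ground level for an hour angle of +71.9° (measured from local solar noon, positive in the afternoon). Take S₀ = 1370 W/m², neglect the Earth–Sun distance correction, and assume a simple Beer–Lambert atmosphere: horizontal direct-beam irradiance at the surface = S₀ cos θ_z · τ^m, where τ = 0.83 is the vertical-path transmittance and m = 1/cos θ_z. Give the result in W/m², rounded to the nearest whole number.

cos θ_z = sin(-41.4°) sin(-12.7°) + cos(-41.4°) cos(-12.7°) cos(71.90°) = 0.1454 + 0.2273 = 0.3727.
Air mass m = 1/cos θ_z = 1/0.3727 = 2.683; τ^m = 0.83^2.683 = 0.6066.
Surface direct beam = 1370 × 0.3727 × 0.6066 = 309.73 W/m².

310 W/m²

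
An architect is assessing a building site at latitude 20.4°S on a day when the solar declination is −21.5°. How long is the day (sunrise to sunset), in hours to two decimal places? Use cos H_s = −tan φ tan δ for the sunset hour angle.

cos H_s = −tan(-20.4°) · tan(-21.5°) = -0.1465, so H_s = arccos(-0.1465) = 98.42°.
Day length = 2 H_s / 15° h⁻¹ = 196.84° / 15 = 13.123 h.

13.12 hours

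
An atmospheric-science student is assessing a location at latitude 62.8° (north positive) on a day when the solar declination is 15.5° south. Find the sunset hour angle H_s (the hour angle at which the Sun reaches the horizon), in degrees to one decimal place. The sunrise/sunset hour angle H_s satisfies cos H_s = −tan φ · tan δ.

57.3°

cos H_s = −tan(62.8°) · tan(-15.5°) = 0.5396, so H_s = arccos(0.5396) = 57.34°.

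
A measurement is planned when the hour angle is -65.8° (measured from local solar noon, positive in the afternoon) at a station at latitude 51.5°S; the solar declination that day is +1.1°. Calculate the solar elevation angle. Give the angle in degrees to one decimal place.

cos θ_z = sin(-51.5°) sin(1.1°) + cos(-51.5°) cos(1.1°) cos(-65.80°) = -0.0150 + 0.2551 = 0.2401.
θ_z = arccos(0.2401) = 76.11°, so the elevation is 90° − 76.11° = 13.89°.

13.9°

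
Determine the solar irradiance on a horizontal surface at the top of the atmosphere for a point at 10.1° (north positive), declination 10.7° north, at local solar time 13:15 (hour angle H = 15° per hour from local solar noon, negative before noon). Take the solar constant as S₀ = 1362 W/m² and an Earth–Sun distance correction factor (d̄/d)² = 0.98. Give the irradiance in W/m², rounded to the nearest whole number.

1266 W/m²

Hour angle H = 15° × (13.25 − 12) = 18.75°.
With φ = 10.1°, δ = 10.7°, H = 18.75°: sin φ sin δ = 0.0326, cos φ cos δ cos H = 0.9160, so cos θ_z = 0.9486.
Top-of-atmosphere irradiance = S₀ (d̄/d)² cos θ_z = 1362 × 0.98 × 0.9486 = 1266.15 W/m².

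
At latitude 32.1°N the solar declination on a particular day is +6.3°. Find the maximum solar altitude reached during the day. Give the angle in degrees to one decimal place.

At local solar noon the hour angle is zero, so the elevation is 90° − |φ − δ| = 90° − |32.1° − (6.3°)| = 90° − 25.8° = 64.2°.

64.2°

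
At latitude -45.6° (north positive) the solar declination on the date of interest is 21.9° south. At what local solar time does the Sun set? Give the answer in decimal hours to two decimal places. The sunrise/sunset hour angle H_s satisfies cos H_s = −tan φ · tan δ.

19.62 h

The sunset hour angle satisfies cos H_s = −tan φ tan δ = -0.4105, giving H_s = 114.24°.
Sunset is at 12 + H_s/15 = 12 + 7.616 = 19.616 h local solar time.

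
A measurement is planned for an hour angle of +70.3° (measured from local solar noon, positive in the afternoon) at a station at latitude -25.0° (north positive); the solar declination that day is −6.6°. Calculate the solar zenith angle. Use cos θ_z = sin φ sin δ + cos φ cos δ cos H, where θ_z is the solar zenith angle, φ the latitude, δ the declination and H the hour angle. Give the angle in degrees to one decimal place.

69.4°

cos θ_z = sin(-25.0°) sin(-6.6°) + cos(-25.0°) cos(-6.6°) cos(70.30°) = 0.0486 + 0.3035 = 0.3521.
θ_z = arccos(0.3521) = 69.38°.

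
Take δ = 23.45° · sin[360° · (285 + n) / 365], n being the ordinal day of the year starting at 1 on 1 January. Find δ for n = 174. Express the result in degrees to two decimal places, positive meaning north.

+23.42°

360 × (285 + 174) / 365 = 452.712°; sin(452.712°) = 0.9989.
δ = 23.45 × 0.9989 = 23.424° ≈ +23.42°.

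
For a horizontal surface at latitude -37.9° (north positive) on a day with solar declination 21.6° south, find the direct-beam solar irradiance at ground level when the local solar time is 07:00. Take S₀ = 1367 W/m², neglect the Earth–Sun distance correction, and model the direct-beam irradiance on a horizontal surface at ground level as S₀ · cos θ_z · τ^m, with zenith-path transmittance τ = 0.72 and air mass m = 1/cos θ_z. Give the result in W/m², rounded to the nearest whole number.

258 W/m²

Hour angle H = 15° × (7 − 12) = -75.00°.
With φ = -37.9°, δ = -21.6°, H = -75.00°: sin φ sin δ = 0.2261, cos φ cos δ cos H = 0.1899, so cos θ_z = 0.4160.
Air mass m = 1/cos θ_z = 1/0.4160 = 2.404; τ^m = 0.72^2.404 = 0.4540.
Surface direct beam = 1367 × 0.4160 × 0.4540 = 258.18 W/m².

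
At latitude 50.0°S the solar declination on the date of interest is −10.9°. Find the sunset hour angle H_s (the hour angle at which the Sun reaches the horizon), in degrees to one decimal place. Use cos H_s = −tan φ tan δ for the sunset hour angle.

The sunset hour angle satisfies cos H_s = −tan φ tan δ = -0.2295, giving H_s = 103.27°.

103.3°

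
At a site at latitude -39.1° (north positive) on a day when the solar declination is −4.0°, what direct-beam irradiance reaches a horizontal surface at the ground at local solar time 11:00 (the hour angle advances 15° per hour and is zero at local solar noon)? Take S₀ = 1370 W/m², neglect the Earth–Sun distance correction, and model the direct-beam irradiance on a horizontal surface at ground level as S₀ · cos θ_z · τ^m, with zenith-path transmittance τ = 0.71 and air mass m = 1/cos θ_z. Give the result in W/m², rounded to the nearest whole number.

Hour angle H = 15° × (11 − 12) = -15.00°.
cos θ_z = sin(-39.1°) sin(-4.0°) + cos(-39.1°) cos(-4.0°) cos(-15.00°) = 0.0440 + 0.7478 = 0.7918.
Air mass m = 1/cos θ_z = 1/0.7918 = 1.263; τ^m = 0.71^1.263 = 0.6488.
Surface direct beam = 1370 × 0.7918 × 0.6488 = 703.80 W/m².

704 W/m²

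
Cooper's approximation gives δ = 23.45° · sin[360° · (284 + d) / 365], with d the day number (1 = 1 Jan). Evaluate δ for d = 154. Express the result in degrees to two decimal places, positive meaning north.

+22.30°

360 × (284 + 154) / 365 = 432.000°; sin(432.000°) = 0.9511.
δ = 23.45 × 0.9511 = 22.303° ≈ +22.30°.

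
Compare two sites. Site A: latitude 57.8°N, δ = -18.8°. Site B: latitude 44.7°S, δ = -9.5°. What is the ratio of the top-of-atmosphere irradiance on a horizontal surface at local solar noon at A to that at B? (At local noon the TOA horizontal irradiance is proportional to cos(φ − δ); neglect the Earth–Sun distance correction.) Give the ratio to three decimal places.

A: cos θ_z = cos(57.8° − (-18.8°)) = 0.2317.
B: cos θ_z = cos(-44.7° − (-9.5°)) = 0.8171.
Ratio A/B = 0.2317 / 0.8171 = 0.2836.

0.284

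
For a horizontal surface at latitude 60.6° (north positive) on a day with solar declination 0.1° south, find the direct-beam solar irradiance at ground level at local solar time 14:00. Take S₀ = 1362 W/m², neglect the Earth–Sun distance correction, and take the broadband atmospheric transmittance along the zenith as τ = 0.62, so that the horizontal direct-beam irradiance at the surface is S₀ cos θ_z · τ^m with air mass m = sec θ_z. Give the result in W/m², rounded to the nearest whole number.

Hour angle H = 15° × (14 − 12) = 30.00°.
cos θ_z = sin(60.6°) sin(-0.1°) + cos(60.6°) cos(-0.1°) cos(30.00°) = -0.0015 + 0.4251 = 0.4236.
Air mass m = 1/cos θ_z = 1/0.4236 = 2.361; τ^m = 0.62^2.361 = 0.3235.
Surface direct beam = 1362 × 0.4236 × 0.3235 = 186.64 W/m².

187 W/m²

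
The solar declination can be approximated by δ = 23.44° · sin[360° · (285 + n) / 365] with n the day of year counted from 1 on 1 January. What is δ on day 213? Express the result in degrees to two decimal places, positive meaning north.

+17.64°

360 × (285 + 213) / 365 = 491.178°; sin(491.178°) = 0.7527.
δ = 23.44 × 0.7527 = 17.643° ≈ +17.64°.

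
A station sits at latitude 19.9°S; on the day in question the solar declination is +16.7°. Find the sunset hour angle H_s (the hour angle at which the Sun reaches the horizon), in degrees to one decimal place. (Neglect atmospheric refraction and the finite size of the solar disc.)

83.8°

−tan φ tan δ = −(-0.3620)(0.3000) = 0.1086; H_s = arccos(0.1086) = 83.77°.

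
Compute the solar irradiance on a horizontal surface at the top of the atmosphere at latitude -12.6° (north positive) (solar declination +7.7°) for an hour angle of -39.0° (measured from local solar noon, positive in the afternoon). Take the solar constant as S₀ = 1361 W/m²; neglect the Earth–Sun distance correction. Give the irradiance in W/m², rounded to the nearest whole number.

With φ = -12.6°, δ = 7.7°, H = -39.00°: sin φ sin δ = -0.0292, cos φ cos δ cos H = 0.7516, so cos θ_z = 0.7224.
Top-of-atmosphere irradiance = S₀ cos θ_z = 1361 × 0.7224 = 983.19 W/m².

983 W/m²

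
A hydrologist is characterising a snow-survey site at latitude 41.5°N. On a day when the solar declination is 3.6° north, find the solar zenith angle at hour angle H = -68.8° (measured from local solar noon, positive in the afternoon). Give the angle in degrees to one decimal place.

With φ = 41.5°, δ = 3.6°, H = -68.80°: sin φ sin δ = 0.0416, cos φ cos δ cos H = 0.2703, so cos θ_z = 0.3119.
θ_z = arccos(0.3119) = 71.83°.

71.8°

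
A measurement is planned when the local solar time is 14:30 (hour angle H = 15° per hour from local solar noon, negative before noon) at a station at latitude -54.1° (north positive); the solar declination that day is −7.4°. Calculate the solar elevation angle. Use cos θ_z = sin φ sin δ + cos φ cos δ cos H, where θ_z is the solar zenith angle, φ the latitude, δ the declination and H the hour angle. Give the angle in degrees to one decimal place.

Hour angle H = 15° × (14.5 − 12) = 37.50°.
With φ = -54.1°, δ = -7.4°, H = 37.50°: sin φ sin δ = 0.1043, cos φ cos δ cos H = 0.4613, so cos θ_z = 0.5656.
θ_z = arccos(0.5656) = 55.56°, so the elevation is 90° − 55.56° = 34.44°.

34.4°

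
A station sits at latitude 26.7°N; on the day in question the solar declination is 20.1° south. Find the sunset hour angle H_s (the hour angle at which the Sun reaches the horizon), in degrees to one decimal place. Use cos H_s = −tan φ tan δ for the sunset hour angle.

79.4°

−tan φ tan δ = −(0.5029)(-0.3659) = 0.1840; H_s = arccos(0.1840) = 79.40°.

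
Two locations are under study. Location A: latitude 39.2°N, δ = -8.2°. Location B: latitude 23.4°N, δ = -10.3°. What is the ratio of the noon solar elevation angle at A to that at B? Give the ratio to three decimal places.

0.757

A: 90° − |39.2 − (-8.2)| = 42.60°.
B: 90° − |23.4 − (-10.3)| = 56.30°.
Ratio A/B = 42.6000 / 56.3000 = 0.7567.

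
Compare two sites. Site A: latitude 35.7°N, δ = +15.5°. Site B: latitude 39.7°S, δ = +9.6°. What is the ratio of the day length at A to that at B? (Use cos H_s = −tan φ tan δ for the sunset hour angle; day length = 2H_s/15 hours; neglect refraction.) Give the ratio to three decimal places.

A: H_s = arccos(−tan 35.7° · tan 15.5°) = 101.49°, so 2H_s/15 = 13.5320 h.
B: H_s = arccos(−tan -39.7° · tan 9.6°) = 81.93°, so 2H_s/15 = 10.9240 h.
Ratio A/B = 13.5320 / 10.9240 = 1.2387.

1.239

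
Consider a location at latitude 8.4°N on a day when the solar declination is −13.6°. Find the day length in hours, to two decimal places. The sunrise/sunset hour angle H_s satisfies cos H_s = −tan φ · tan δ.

11.73 hours

−tan φ tan δ = −(0.1477)(-0.2419) = 0.0357; H_s = arccos(0.0357) = 87.95°.
Day length = 2 H_s / 15° h⁻¹ = 175.90° / 15 = 11.727 h.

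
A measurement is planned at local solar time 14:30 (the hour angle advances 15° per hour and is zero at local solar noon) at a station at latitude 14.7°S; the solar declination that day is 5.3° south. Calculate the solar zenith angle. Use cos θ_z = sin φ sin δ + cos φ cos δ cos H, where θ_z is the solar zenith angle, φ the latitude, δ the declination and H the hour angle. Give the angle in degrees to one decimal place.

Hour angle H = 15° × (14.5 − 12) = 37.50°.
cos θ_z = sin φ sin δ + cos φ cos δ cos H = (-0.2538)(-0.0924) + (0.9673)(0.9957)(0.7934) = 0.7876.
θ_z = arccos(0.7876) = 38.04°.

38.0°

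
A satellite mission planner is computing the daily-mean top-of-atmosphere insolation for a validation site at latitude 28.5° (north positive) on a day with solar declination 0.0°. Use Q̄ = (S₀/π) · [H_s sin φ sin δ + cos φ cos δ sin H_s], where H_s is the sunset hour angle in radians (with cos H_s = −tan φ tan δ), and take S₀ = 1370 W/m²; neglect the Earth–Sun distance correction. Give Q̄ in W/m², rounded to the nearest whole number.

383 W/m²

−tan φ tan δ = −(0.5430)(0.0000) = 0.0000; H_s = arccos(0.0000) = 90.00°. In radians, H_s = 1.5708.
H_s sin φ sin δ = 1.5708 × 0.4772 × 0.0000 = 0.0000.
cos φ cos δ sin H_s = 0.8788 × 1.0000 × 1.0000 = 0.8788.
Q̄ = (1370/π) × (0.0000 + 0.8788) = 436.08 × 0.8788 = 383.23 W/m².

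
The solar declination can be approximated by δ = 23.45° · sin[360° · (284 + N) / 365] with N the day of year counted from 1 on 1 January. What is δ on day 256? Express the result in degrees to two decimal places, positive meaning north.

360 × (284 + 256) / 365 = 532.603°; sin(532.603°) = 0.1287.
δ = 23.45 × 0.1287 = 3.018° ≈ +3.02°.

+3.02°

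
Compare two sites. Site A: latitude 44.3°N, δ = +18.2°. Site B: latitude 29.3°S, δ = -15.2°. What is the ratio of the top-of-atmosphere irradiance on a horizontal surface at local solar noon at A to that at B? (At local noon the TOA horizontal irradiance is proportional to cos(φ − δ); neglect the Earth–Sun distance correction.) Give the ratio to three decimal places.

A: cos θ_z = cos(44.3° − (18.2°)) = 0.8980.
B: cos θ_z = cos(-29.3° − (-15.2°)) = 0.9699.
Ratio A/B = 0.8980 / 0.9699 = 0.9259.

0.926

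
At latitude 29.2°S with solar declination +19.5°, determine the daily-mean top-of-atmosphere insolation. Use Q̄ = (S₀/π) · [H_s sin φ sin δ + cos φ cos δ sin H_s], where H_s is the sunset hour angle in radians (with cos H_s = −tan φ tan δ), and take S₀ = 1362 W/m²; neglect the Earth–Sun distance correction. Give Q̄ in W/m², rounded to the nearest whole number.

The sunset hour angle satisfies cos H_s = −tan φ tan δ = 0.1979, giving H_s = 78.59°. In radians, H_s = 1.3717.
H_s sin φ sin δ = 1.3717 × -0.4879 × 0.3338 = -0.2234.
cos φ cos δ sin H_s = 0.8729 × 0.9426 × 0.9802 = 0.8065.
Q̄ = (1362/π) × (-0.2234 + 0.8065) = 433.54 × 0.5831 = 252.80 W/m².

253 W/m²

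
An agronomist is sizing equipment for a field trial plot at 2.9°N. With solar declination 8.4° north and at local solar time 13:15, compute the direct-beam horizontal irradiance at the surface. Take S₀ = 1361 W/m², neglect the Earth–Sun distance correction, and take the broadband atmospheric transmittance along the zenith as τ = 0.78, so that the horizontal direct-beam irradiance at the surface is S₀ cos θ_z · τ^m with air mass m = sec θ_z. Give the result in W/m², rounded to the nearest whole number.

986 W/m²

Hour angle H = 15° × (13.25 − 12) = 18.75°.
cos θ_z = sin φ sin δ + cos φ cos δ cos H = (0.0506)(0.1461) + (0.9987)(0.9893)(0.9469) = 0.9429.
Air mass m = 1/cos θ_z = 1/0.9429 = 1.061; τ^m = 0.78^1.061 = 0.7683.
Surface direct beam = 1361 × 0.9429 × 0.7683 = 985.95 W/m².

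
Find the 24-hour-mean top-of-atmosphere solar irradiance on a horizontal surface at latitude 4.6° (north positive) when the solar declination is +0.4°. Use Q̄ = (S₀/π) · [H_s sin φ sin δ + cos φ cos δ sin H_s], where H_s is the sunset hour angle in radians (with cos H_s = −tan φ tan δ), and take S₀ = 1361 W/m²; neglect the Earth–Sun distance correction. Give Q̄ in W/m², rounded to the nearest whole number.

The sunset hour angle satisfies cos H_s = −tan φ tan δ = -0.0006, giving H_s = 90.03°. In radians, H_s = 1.5713.
H_s sin φ sin δ = 1.5713 × 0.0802 × 0.0070 = 0.0009.
cos φ cos δ sin H_s = 0.9968 × 1.0000 × 1.0000 = 0.9968.
Q̄ = (1361/π) × (0.0009 + 0.9968) = 433.22 × 0.9977 = 432.22 W/m².

432 W/m²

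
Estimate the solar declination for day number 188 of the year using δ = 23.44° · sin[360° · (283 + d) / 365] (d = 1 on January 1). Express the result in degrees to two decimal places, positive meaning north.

360 × (283 + 188) / 365 = 464.548°; sin(464.548°) = 0.9679.
δ = 23.44 × 0.9679 = 22.688° ≈ +22.69°.

+22.69°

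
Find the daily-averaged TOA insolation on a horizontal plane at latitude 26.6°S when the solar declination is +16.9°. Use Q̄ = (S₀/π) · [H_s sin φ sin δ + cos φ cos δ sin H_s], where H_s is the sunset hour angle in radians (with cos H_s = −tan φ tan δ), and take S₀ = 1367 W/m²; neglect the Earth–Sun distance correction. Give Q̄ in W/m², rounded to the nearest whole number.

The sunset hour angle satisfies cos H_s = −tan φ tan δ = 0.1521, giving H_s = 81.25°. In radians, H_s = 1.4181.
H_s sin φ sin δ = 1.4181 × -0.4478 × 0.2907 = -0.1846.
cos φ cos δ sin H_s = 0.8942 × 0.9568 × 0.9884 = 0.8456.
Q̄ = (1367/π) × (-0.1846 + 0.8456) = 435.13 × 0.6610 = 287.62 W/m².

288 W/m²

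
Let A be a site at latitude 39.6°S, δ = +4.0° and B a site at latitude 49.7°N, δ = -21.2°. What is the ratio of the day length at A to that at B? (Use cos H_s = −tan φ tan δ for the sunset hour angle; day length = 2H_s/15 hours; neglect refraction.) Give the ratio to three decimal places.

1.381

A: H_s = arccos(−tan -39.6° · tan 4.0°) = 86.68°, so 2H_s/15 = 11.5573 h.
B: H_s = arccos(−tan 49.7° · tan -21.2°) = 62.78°, so 2H_s/15 = 8.3707 h.
Ratio A/B = 11.5573 / 8.3707 = 1.3807.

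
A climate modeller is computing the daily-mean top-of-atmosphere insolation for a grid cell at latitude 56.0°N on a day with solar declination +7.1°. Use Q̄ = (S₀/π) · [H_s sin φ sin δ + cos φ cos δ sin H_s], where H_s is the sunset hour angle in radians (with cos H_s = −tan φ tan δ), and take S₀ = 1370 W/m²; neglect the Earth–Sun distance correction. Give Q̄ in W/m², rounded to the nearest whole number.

316 W/m²

cos H_s = −tan(56.0°) · tan(7.1°) = -0.1847, so H_s = arccos(-0.1847) = 100.64°. In radians, H_s = 1.7565.
H_s sin φ sin δ = 1.7565 × 0.8290 × 0.1236 = 0.1800.
cos φ cos δ sin H_s = 0.5592 × 0.9923 × 0.9828 = 0.5453.
Q̄ = (1370/π) × (0.1800 + 0.5453) = 436.08 × 0.7253 = 316.29 W/m².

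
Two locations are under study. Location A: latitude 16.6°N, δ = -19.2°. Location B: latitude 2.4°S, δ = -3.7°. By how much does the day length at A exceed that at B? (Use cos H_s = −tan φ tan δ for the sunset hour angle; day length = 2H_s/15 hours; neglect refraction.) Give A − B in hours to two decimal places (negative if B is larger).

-0.82 h

A: H_s = arccos(−tan 16.6° · tan -19.2°) = 84.04°, so 2H_s/15 = 11.2053 h.
B: H_s = arccos(−tan -2.4° · tan -3.7°) = 90.16°, so 2H_s/15 = 12.0213 h.
A − B = 11.2053 − 12.0213 = -0.8160 h.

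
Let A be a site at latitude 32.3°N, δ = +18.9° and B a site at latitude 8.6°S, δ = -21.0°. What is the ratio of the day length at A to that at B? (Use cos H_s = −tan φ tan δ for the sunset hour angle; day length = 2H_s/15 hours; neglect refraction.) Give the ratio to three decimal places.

A: H_s = arccos(−tan 32.3° · tan 18.9°) = 102.50°, so 2H_s/15 = 13.6667 h.
B: H_s = arccos(−tan -8.6° · tan -21.0°) = 93.33°, so 2H_s/15 = 12.4440 h.
Ratio A/B = 13.6667 / 12.4440 = 1.0983.

1.098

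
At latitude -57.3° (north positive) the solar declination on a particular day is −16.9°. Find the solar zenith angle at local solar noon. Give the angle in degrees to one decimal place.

40.4°

At local solar noon the hour angle is zero, so the zenith angle is |φ − δ| = |-57.3° − (-16.9°)| = 40.4°.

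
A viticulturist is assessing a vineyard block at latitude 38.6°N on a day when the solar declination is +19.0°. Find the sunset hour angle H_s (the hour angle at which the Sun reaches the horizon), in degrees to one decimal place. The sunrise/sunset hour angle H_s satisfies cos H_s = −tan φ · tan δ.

106.0°

−tan φ tan δ = −(0.7983)(0.3443) = -0.2749; H_s = arccos(-0.2749) = 105.96°.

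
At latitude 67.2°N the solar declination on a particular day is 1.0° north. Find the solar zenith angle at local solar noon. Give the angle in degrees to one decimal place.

At local solar noon the hour angle is zero, so the zenith angle is |φ − δ| = |67.2° − (1.0°)| = 66.2°.

66.2°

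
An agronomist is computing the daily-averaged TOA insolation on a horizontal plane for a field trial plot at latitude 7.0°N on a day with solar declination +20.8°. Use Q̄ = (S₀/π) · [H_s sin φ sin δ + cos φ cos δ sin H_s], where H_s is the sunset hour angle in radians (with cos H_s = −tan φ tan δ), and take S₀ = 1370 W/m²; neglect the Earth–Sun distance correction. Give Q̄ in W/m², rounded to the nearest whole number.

−tan φ tan δ = −(0.1228)(0.3799) = -0.0467; H_s = arccos(-0.0467) = 92.68°. In radians, H_s = 1.6176.
H_s sin φ sin δ = 1.6176 × 0.1219 × 0.3551 = 0.0700.
cos φ cos δ sin H_s = 0.9925 × 0.9348 × 0.9989 = 0.9268.
Q̄ = (1370/π) × (0.0700 + 0.9268) = 436.08 × 0.9968 = 434.68 W/m².

435 W/m²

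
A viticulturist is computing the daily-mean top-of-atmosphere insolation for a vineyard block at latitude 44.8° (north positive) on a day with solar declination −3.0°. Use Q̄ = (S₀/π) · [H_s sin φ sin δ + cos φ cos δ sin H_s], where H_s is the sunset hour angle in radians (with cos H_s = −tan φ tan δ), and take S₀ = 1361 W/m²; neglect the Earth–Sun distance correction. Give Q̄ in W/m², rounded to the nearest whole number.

282 W/m²

−tan φ tan δ = −(0.9930)(-0.0524) = 0.0520; H_s = arccos(0.0520) = 87.02°. In radians, H_s = 1.5188.
H_s sin φ sin δ = 1.5188 × 0.7046 × -0.0523 = -0.0560.
cos φ cos δ sin H_s = 0.7096 × 0.9986 × 0.9986 = 0.7076.
Q̄ = (1361/π) × (-0.0560 + 0.7076) = 433.22 × 0.6516 = 282.29 W/m².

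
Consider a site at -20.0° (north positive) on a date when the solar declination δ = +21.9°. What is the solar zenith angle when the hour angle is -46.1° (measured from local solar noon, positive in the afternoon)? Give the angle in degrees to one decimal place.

61.5°

cos θ_z = sin φ sin δ + cos φ cos δ cos H = (-0.3420)(0.3730) + (0.9397)(0.9278)(0.6934) = 0.4770.
θ_z = arccos(0.4770) = 61.51°.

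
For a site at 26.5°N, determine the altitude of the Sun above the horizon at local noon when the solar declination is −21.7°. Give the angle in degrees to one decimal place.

At local solar noon the hour angle is zero, so the elevation is 90° − |φ − δ| = 90° − |26.5° − (-21.7°)| = 90° − 48.2° = 41.8°.

41.8°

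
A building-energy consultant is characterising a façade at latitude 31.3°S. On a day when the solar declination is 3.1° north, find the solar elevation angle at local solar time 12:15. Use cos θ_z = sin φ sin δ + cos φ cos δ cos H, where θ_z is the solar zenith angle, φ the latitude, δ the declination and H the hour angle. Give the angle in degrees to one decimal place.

55.4°

Hour angle H = 15° × (12.25 − 12) = 3.75°.
With φ = -31.3°, δ = 3.1°, H = 3.75°: sin φ sin δ = -0.0281, cos φ cos δ cos H = 0.8514, so cos θ_z = 0.8233.
θ_z = arccos(0.8233) = 34.58°, so the elevation is 90° − 34.58° = 55.42°.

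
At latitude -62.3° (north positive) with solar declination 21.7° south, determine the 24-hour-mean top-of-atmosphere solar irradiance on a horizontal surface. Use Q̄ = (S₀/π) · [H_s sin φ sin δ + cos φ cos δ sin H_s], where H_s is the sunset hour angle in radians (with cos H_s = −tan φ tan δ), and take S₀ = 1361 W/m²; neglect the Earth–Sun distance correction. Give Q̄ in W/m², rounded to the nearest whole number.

467 W/m²

The sunset hour angle satisfies cos H_s = −tan φ tan δ = -0.7580, giving H_s = 139.29°. In radians, H_s = 2.4311.
H_s sin φ sin δ = 2.4311 × -0.8854 × -0.3697 = 0.7958.
cos φ cos δ sin H_s = 0.4648 × 0.9291 × 0.6522 = 0.2816.
Q̄ = (1361/π) × (0.7958 + 0.2816) = 433.22 × 1.0774 = 466.75 W/m².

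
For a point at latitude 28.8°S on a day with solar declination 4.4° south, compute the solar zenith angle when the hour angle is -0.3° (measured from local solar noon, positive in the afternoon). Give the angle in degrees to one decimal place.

cos θ_z = sin φ sin δ + cos φ cos δ cos H = (-0.4818)(-0.0767) + (0.8763)(0.9971)(1.0000) = 0.9107.
θ_z = arccos(0.9107) = 24.40°.

24.4°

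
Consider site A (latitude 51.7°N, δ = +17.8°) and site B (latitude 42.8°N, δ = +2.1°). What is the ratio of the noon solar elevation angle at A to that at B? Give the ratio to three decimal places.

1.138

A: 90° − |51.7 − (17.8)| = 56.10°.
B: 90° − |42.8 − (2.1)| = 49.30°.
Ratio A/B = 56.1000 / 49.3000 = 1.1379.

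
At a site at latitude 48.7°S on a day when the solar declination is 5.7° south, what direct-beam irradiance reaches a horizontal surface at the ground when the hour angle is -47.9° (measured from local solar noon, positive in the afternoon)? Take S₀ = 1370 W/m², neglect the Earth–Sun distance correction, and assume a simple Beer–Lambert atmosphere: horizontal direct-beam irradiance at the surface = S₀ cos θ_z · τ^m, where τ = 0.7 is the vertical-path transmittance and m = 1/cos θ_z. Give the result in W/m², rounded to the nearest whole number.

353 W/m²

cos θ_z = sin φ sin δ + cos φ cos δ cos H = (-0.7513)(-0.0993) + (0.6600)(0.9951)(0.6704) = 0.5149.
Air mass m = 1/cos θ_z = 1/0.5149 = 1.942; τ^m = 0.7^1.942 = 0.5002.
Surface direct beam = 1370 × 0.5149 × 0.5002 = 352.85 W/m².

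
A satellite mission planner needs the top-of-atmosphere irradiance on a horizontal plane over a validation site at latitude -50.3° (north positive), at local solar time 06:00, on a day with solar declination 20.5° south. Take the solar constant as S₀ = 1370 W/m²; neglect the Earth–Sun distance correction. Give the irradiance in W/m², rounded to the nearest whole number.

Hour angle H = 15° × (6 − 12) = -90.00°.
With φ = -50.3°, δ = -20.5°, H = -90.00°: sin φ sin δ = 0.2694, cos φ cos δ cos H = 0.0000, so cos θ_z = 0.2694.
Top-of-atmosphere irradiance = S₀ cos θ_z = 1370 × 0.2694 = 369.08 W/m².

369 W/m²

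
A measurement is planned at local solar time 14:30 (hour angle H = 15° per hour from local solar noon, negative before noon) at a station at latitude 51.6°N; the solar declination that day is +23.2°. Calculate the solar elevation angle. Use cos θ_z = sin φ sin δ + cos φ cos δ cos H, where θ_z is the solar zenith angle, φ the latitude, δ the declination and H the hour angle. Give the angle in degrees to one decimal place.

Hour angle H = 15° × (14.5 − 12) = 37.50°.
cos θ_z = sin(51.6°) sin(23.2°) + cos(51.6°) cos(23.2°) cos(37.50°) = 0.3087 + 0.4529 = 0.7616.
θ_z = arccos(0.7616) = 40.39°, so the elevation is 90° − 40.39° = 49.61°.

49.6°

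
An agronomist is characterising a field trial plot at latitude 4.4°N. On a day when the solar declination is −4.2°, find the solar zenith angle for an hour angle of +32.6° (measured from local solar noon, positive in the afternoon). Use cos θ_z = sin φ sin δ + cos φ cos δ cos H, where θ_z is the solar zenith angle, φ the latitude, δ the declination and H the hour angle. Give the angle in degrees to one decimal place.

33.7°

cos θ_z = sin φ sin δ + cos φ cos δ cos H = (0.0767)(-0.0732) + (0.9971)(0.9973)(0.8425) = 0.8322.
θ_z = arccos(0.8322) = 33.67°.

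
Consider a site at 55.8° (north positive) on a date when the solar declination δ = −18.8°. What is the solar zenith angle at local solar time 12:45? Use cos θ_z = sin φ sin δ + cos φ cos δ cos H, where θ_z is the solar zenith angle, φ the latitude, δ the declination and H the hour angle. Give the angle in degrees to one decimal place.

75.2°

Hour angle H = 15° × (12.75 − 12) = 11.25°.
cos θ_z = sin φ sin δ + cos φ cos δ cos H = (0.8271)(-0.3223) + (0.5621)(0.9466)(0.9808) = 0.2553.
θ_z = arccos(0.2553) = 75.21°.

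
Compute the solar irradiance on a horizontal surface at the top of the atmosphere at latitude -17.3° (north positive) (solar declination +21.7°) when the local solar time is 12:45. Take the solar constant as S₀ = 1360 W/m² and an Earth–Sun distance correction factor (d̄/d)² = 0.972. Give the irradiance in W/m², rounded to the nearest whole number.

Hour angle H = 15° × (12.75 − 12) = 11.25°.
cos θ_z = sin φ sin δ + cos φ cos δ cos H = (-0.2974)(0.3697) + (0.9548)(0.9291)(0.9808) = 0.7601.
Top-of-atmosphere irradiance = S₀ (d̄/d)² cos θ_z = 1360 × 0.972 × 0.7601 = 1004.79 W/m².

1005 W/m²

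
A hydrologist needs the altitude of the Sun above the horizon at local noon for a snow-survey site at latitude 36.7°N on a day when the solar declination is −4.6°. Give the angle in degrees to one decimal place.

48.7°

At local solar noon the hour angle is zero, so the elevation is 90° − |φ − δ| = 90° − |36.7° − (-4.6°)| = 90° − 41.3° = 48.7°.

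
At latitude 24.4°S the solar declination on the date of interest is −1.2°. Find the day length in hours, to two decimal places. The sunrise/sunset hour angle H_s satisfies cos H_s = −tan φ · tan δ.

12.07 hours

The sunset hour angle satisfies cos H_s = −tan φ tan δ = -0.0095, giving H_s = 90.54°.
Day length = 2 H_s / 15° h⁻¹ = 181.08° / 15 = 12.072 h.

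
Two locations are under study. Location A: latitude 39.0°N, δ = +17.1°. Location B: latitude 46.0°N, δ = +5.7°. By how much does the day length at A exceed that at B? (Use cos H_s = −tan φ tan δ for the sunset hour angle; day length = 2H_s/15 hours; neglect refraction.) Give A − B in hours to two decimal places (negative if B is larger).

+1.13 h

A: H_s = arccos(−tan 39.0° · tan 17.1°) = 104.43°, so 2H_s/15 = 13.9240 h.
B: H_s = arccos(−tan 46.0° · tan 5.7°) = 95.93°, so 2H_s/15 = 12.7907 h.
A − B = 13.9240 − 12.7907 = 1.1333 h.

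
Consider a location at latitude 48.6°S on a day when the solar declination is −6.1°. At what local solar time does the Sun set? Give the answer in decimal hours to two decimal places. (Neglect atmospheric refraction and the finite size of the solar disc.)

The sunset hour angle satisfies cos H_s = −tan φ tan δ = -0.1212, giving H_s = 96.96°.
Sunset is at 12 + H_s/15 = 12 + 6.464 = 18.464 h local solar time.

18.46 h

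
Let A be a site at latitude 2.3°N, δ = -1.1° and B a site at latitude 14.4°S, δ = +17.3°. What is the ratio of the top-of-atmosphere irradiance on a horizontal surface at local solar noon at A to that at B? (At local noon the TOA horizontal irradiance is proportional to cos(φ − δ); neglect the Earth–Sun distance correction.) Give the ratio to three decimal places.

1.173

A: cos θ_z = cos(2.3° − (-1.1°)) = 0.9982.
B: cos θ_z = cos(-14.4° − (17.3°)) = 0.8508.
Ratio A/B = 0.9982 / 0.8508 = 1.1732.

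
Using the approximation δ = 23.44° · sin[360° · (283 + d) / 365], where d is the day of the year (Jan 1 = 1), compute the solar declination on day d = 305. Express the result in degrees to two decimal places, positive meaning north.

-15.05°

360 × (283 + 305) / 365 = 579.945°; sin(579.945°) = -0.6421.
δ = 23.44 × -0.6421 = -15.051° ≈ -15.05°.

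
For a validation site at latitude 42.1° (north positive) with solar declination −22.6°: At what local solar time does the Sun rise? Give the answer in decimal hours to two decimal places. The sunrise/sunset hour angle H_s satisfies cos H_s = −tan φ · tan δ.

cos H_s = −tan(42.1°) · tan(-22.6°) = 0.3761, so H_s = arccos(0.3761) = 67.91°.
Sunrise is at 12 − H_s/15 = 12 − 4.527 = 7.473 h local solar time.

7.47 h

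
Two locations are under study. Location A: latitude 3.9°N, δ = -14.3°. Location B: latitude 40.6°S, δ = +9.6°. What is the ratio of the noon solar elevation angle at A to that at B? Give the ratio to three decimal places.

1.804

A: 90° − |3.9 − (-14.3)| = 71.80°.
B: 90° − |-40.6 − (9.6)| = 39.80°.
Ratio A/B = 71.8000 / 39.8000 = 1.8040.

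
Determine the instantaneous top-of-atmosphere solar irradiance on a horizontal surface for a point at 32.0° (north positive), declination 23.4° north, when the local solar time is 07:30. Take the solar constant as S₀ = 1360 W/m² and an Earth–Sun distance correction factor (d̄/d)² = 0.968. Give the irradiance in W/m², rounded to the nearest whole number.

669 W/m²

Hour angle H = 15° × (7.5 − 12) = -67.50°.
cos θ_z = sin(32.0°) sin(23.4°) + cos(32.0°) cos(23.4°) cos(-67.50°) = 0.2105 + 0.2978 = 0.5083.
Top-of-atmosphere irradiance = S₀ (d̄/d)² cos θ_z = 1360 × 0.968 × 0.5083 = 669.17 W/m².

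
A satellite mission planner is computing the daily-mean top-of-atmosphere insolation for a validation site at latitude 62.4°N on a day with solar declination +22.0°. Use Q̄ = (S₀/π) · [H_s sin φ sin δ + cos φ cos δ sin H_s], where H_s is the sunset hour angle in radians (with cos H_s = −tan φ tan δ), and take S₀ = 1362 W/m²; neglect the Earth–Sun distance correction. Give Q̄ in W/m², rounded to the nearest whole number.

471 W/m²

−tan φ tan δ = −(1.9128)(0.4040) = -0.7728; H_s = arccos(-0.7728) = 140.61°. In radians, H_s = 2.4541.
H_s sin φ sin δ = 2.4541 × 0.8862 × 0.3746 = 0.8147.
cos φ cos δ sin H_s = 0.4633 × 0.9272 × 0.6346 = 0.2726.
Q̄ = (1362/π) × (0.8147 + 0.2726) = 433.54 × 1.0873 = 471.39 W/m².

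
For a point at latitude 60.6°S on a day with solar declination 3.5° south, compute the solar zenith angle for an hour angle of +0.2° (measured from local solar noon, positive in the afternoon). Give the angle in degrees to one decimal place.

57.1°

cos θ_z = sin(-60.6°) sin(-3.5°) + cos(-60.6°) cos(-3.5°) cos(0.20°) = 0.0532 + 0.4900 = 0.5432.
θ_z = arccos(0.5432) = 57.10°.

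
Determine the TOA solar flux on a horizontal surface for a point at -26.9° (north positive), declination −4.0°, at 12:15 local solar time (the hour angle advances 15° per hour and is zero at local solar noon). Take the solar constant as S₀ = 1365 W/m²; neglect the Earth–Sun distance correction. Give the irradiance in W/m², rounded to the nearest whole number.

1255 W/m²

Hour angle H = 15° × (12.25 − 12) = 3.75°.
cos θ_z = sin φ sin δ + cos φ cos δ cos H = (-0.4524)(-0.0698) + (0.8918)(0.9976)(0.9979) = 0.9194.
Top-of-atmosphere irradiance = S₀ cos θ_z = 1365 × 0.9194 = 1254.98 W/m².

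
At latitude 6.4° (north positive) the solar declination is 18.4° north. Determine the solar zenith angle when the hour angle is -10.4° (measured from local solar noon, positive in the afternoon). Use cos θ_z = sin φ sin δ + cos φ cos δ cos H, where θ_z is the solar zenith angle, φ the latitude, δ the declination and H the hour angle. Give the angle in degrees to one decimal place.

With φ = 6.4°, δ = 18.4°, H = -10.40°: sin φ sin δ = 0.0352, cos φ cos δ cos H = 0.9275, so cos θ_z = 0.9627.
θ_z = arccos(0.9627) = 15.70°.

15.7°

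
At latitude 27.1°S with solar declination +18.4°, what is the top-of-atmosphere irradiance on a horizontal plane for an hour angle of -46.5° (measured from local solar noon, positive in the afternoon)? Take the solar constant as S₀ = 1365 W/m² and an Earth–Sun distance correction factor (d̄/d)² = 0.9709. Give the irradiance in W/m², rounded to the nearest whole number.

580 W/m²

With φ = -27.1°, δ = 18.4°, H = -46.50°: sin φ sin δ = -0.1438, cos φ cos δ cos H = 0.5815, so cos θ_z = 0.4377.
Top-of-atmosphere irradiance = S₀ (d̄/d)² cos θ_z = 1365 × 0.9709 × 0.4377 = 580.07 W/m².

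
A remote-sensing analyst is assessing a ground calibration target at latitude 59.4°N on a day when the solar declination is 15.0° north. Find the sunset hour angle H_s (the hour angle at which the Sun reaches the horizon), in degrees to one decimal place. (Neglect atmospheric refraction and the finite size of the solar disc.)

−tan φ tan δ = −(1.6909)(0.2679) = -0.4530; H_s = arccos(-0.4530) = 116.94°.

116.9°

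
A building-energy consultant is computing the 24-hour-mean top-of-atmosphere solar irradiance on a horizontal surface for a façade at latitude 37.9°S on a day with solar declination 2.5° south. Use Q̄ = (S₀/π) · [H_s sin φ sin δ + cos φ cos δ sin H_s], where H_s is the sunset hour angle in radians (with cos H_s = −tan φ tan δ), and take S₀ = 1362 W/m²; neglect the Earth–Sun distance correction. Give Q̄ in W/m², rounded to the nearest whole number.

360 W/m²

cos H_s = −tan(-37.9°) · tan(-2.5°) = -0.0340, so H_s = arccos(-0.0340) = 91.95°. In radians, H_s = 1.6048.
H_s sin φ sin δ = 1.6048 × -0.6143 × -0.0436 = 0.0430.
cos φ cos δ sin H_s = 0.7891 × 0.9990 × 0.9994 = 0.7878.
Q̄ = (1362/π) × (0.0430 + 0.7878) = 433.54 × 0.8308 = 360.19 W/m².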